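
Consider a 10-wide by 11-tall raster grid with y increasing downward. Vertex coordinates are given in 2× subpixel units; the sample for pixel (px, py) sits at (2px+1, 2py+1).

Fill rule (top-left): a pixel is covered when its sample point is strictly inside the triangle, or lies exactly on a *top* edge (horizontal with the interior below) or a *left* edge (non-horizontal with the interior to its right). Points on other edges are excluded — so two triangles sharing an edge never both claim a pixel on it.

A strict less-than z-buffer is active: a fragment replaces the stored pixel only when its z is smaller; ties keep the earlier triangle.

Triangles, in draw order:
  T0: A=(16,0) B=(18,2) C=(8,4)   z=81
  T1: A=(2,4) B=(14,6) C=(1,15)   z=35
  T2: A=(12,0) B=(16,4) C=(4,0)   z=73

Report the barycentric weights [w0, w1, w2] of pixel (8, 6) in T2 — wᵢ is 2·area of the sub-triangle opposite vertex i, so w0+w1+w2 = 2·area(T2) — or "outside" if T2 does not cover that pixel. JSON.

T0:
  2·area = 24
  edge (16, 0)→(18, 2): d=(2,2) right/bottom  bias=-1
  edge (18, 2)→(8, 4): d=(-10,2) right/bottom  bias=-1
  edge (8, 4)→(16, 0): d=(8,-4) top-left  bias=+0
    (7,0)@(15, 1): e=[4,16,4] → #
    (8,0)@(17, 1): e=[0,12,12] → ·  [on edge]
    (5,1)@(11, 3): e=[16,4,4] → #
    (6,1)@(13, 3): e=[12,0,12] → ·  [on edge]
    (7,1)@(15, 3): e=[8,-4,20] → ·
    (9,1)@(19, 3): e=[0,-12,36] → ·  [on edge]
    (1,2)@(3, 5): e=[36,0,-12] → ·  [on edge]
    (5,2)@(11, 5): e=[20,-16,20] → ·
  covered (2 px):
    · · · · · · · # · ·
    · · · · · # · · · ·
    · · · · · · · · · ·
    · · · · · · · · · ·
    · · · · · · · · · ·
    · · · · · · · · · ·
    · · · · · · · · · ·
    · · · · · · · · · ·
    · · · · · · · · · ·
    · · · · · · · · · ·
    · · · · · · · · · ·
T1:
  2·area = 134
  edge (2, 4)→(14, 6): d=(12,2) right/bottom  bias=-1
  edge (14, 6)→(1, 15): d=(-13,9) right/bottom  bias=-1
  edge (1, 15)→(2, 4): d=(1,-11) top-left  bias=+0
    (1,2)@(3, 5): e=[10,112,12] → #
    (2,2)@(5, 5): e=[6,94,34] → #
    (3,2)@(7, 5): e=[2,76,56] → #
    (4,2)@(9, 5): e=[-2,58,78] → ·
    (1,3)@(3, 7): e=[34,86,14] → #
    (4,3)@(9, 7): e=[22,32,80] → #
    (5,3)@(11, 7): e=[18,14,102] → #
    (6,3)@(13, 7): e=[14,-4,124] → ·
    (1,4)@(3, 9): e=[58,60,16] → #
    (5,4)@(11, 9): e=[42,-12,104] → ·
    (1,5)@(3, 11): e=[82,34,18] → #
    (3,5)@(7, 11): e=[74,-2,62] → ·
    (0,7)@(1, 15): e=[134,0,0] → ·  [on edge]
  covered (15 px):
    · · · · · · · · · ·
    · · · · · · · · · ·
    · # # # · · · · · ·
    · # # # # # · · · ·
    · # # # # · · · · ·
    · # # · · · · · · ·
    · # · · · · · · · ·
    · · · · · · · · · ·
    · · · · · · · · · ·
    · · · · · · · · · ·
    · · · · · · · · · ·
T2:
  2·area = 32
  edge (12, 0)→(16, 4): d=(4,4) right/bottom  bias=-1
  edge (16, 4)→(4, 0): d=(-12,-4) top-left  bias=+0
  edge (4, 0)→(12, 0): d=(8,0) top-left  bias=+0
    (3,0)@(7, 1): e=[24,0,8] → #  [on edge]
    (4,0)@(9, 1): e=[16,8,8] → #
    (5,0)@(11, 1): e=[8,16,8] → #
    (6,0)@(13, 1): e=[0,24,8] → ·  [on edge]
    (3,1)@(7, 3): e=[32,-24,24] → ·
    (4,1)@(9, 3): e=[24,-16,24] → ·
    (5,1)@(11, 3): e=[16,-8,24] → ·
    (6,1)@(13, 3): e=[8,0,24] → #  [on edge]
    (7,1)@(15, 3): e=[0,8,24] → ·  [on edge]
    (6,2)@(13, 5): e=[16,-24,40] → ·
    (8,2)@(17, 5): e=[0,-8,40] → ·  [on edge]
    (9,2)@(19, 5): e=[-8,0,40] → ·  [on edge]
    (9,3)@(19, 7): e=[0,-24,56] → ·  [on edge]
  covered (4 px):
    · · · # # # · · · ·
    · · · · · · # · · ·
    · · · · · · · · · ·
    · · · · · · · · · ·
    · · · · · · · · · ·
    · · · · · · · · · ·
    · · · · · · · · · ·
    · · · · · · · · · ·
    · · · · · · · · · ·
    · · · · · · · · · ·
    · · · · · · · · · ·

Final: "outside"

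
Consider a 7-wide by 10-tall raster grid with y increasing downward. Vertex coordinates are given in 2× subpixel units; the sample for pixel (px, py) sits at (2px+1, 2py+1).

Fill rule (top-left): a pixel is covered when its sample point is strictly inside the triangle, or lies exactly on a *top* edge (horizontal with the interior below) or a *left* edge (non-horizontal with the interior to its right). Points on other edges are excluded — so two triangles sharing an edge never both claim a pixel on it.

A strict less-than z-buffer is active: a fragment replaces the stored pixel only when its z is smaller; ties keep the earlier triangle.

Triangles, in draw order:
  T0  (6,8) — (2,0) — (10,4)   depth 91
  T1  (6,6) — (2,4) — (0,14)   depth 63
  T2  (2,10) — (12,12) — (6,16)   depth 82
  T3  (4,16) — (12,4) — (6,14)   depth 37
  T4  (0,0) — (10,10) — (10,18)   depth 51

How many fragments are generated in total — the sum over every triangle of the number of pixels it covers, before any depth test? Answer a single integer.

T0:
  2·area = 48
  edge (6, 8)→(2, 0): d=(-4,-8) top-left  bias=+0
  edge (2, 0)→(10, 4): d=(8,4) right/bottom  bias=-1
  edge (10, 4)→(6, 8): d=(-4,4) right/bottom  bias=-1
    (1,0)@(3, 1): e=[4,4,40] → X
    (2,0)@(5, 1): e=[20,-4,32] → .
    (6,0)@(13, 1): e=[84,-36,0] → .  [on edge]
    (1,1)@(3, 3): e=[-4,20,32] → .
    (2,1)@(5, 3): e=[12,12,24] → X
    (3,1)@(7, 3): e=[28,4,16] → X
    (4,1)@(9, 3): e=[44,-4,8] → .
    (5,1)@(11, 3): e=[60,-12,0] → .  [on edge]
    (2,2)@(5, 5): e=[4,28,16] → X
    (4,2)@(9, 5): e=[36,12,0] → .  [on edge]
    (2,3)@(5, 7): e=[-4,44,8] → .
    (3,3)@(7, 7): e=[12,36,0] → .  [on edge]
    (2,4)@(5, 9): e=[-12,60,0] → .  [on edge]
    (1,5)@(3, 11): e=[-36,84,0] → .  [on edge]
    (0,6)@(1, 13): e=[-60,108,0] → .  [on edge]
  covered (5 px):
    . X . . . . .
    . . X X . . .
    . . X X . . .
    . . . . . . .
    . . . . . . .
    . . . . . . .
    . . . . . . .
    . . . . . . .
    . . . . . . .
    . . . . . . .
T1:
  2·area = 44  (B↔C swapped to make it positive)
  edge (6, 6)→(0, 14): d=(-6,8) right/bottom  bias=-1
  edge (0, 14)→(2, 4): d=(2,-10) top-left  bias=+0
  edge (2, 4)→(6, 6): d=(4,2) right/bottom  bias=-1
    (1,2)@(3, 5): e=[30,12,2] → X
    (2,2)@(5, 5): e=[14,32,-2] → .
    (1,3)@(3, 7): e=[18,16,10] → X
    (2,3)@(5, 7): e=[2,36,6] → X
    (3,3)@(7, 7): e=[-14,56,2] → .
    (0,4)@(1, 9): e=[22,0,22] → X  [on edge]
    (2,4)@(5, 9): e=[-10,40,14] → .
    (0,5)@(1, 11): e=[10,4,30] → X
    (1,5)@(3, 11): e=[-6,24,26] → .
    (0,6)@(1, 13): e=[-2,8,38] → .
  covered (6 px):
    . . . . . . .
    . . . . . . .
    . X . . . . .
    . X X . . . .
    X X . . . . .
    X . . . . . .
    . . . . . . .
    . . . . . . .
    . . . . . . .
    . . . . . . .
T2:
  2·area = 52
  edge (2, 10)→(12, 12): d=(10,2) right/bottom  bias=-1
  edge (12, 12)→(6, 16): d=(-6,4) right/bottom  bias=-1
  edge (6, 16)→(2, 10): d=(-4,-6) top-left  bias=+0
    (1,5)@(3, 11): e=[8,42,2] → X
    (2,5)@(5, 11): e=[4,34,14] → X
    (3,5)@(7, 11): e=[0,26,26] → .  [on edge]
    (1,6)@(3, 13): e=[28,30,-6] → .
    (2,6)@(5, 13): e=[24,22,6] → X
    (3,6)@(7, 13): e=[20,14,18] → X
    (4,6)@(9, 13): e=[16,6,30] → X
    (5,6)@(11, 13): e=[12,-2,42] → .
    (2,7)@(5, 15): e=[44,10,-2] → .
    (3,7)@(7, 15): e=[40,2,10] → X
    (4,7)@(9, 15): e=[36,-6,22] → .
    (3,8)@(7, 17): e=[60,-10,2] → .
  covered (6 px):
    . . . . . . .
    . . . . . . .
    . . . . . . .
    . . . . . . .
    . . . . . . .
    . X X . . . .
    . . X X X . .
    . . . X . . .
    . . . . . . .
    . . . . . . .
T3:
  2·area = 8
  edge (4, 16)→(12, 4): d=(8,-12) top-left  bias=+0
  edge (12, 4)→(6, 14): d=(-6,10) right/bottom  bias=-1
  edge (6, 14)→(4, 16): d=(-2,2) right/bottom  bias=-1
    (6,3)@(13, 7): e=[36,-28,0] → .  [on edge]
    (4,4)@(9, 9): e=[4,0,4] → .  [on edge]
    (5,4)@(11, 9): e=[28,-20,0] → .  [on edge]
    (4,5)@(9, 11): e=[20,-12,0] → .  [on edge]
    (3,6)@(7, 13): e=[12,-4,0] → .  [on edge]
    (2,7)@(5, 15): e=[4,4,0] → .  [on edge]
    (1,8)@(3, 17): e=[-4,12,0] → .  [on edge]
    (0,9)@(1, 19): e=[-12,20,0] → .  [on edge]
    (1,9)@(3, 19): e=[12,0,-4] → .  [on edge]
  covered (0 px):
    . . . . . . .
    . . . . . . .
    . . . . . . .
    . . . . . . .
    . . . . . . .
    . . . . . . .
    . . . . . . .
    . . . . . . .
    . . . . . . .
    . . . . . . .
T4:
  2·area = 80
  edge (0, 0)→(10, 10): d=(10,10) right/bottom  bias=-1
  edge (10, 10)→(10, 18): d=(0,8) right/bottom  bias=-1
  edge (10, 18)→(0, 0): d=(-10,-18) top-left  bias=+0
    (0,0)@(1, 1): e=[0,72,8] → .  [on edge]
    (1,1)@(3, 3): e=[0,56,24] → .  [on edge]
    (1,2)@(3, 5): e=[20,56,4] → X
    (2,2)@(5, 5): e=[0,40,40] → .  [on edge]
    (1,3)@(3, 7): e=[40,56,-16] → .
    (2,3)@(5, 7): e=[20,40,20] → X
    (3,3)@(7, 7): e=[0,24,56] → .  [on edge]
    (2,4)@(5, 9): e=[40,40,0] → X  [on edge]
    (3,4)@(7, 9): e=[20,24,36] → X
    (4,4)@(9, 9): e=[0,8,72] → .  [on edge]
    (2,5)@(5, 11): e=[60,40,-20] → .
    (3,5)@(7, 11): e=[40,24,16] → X
    (5,5)@(11, 11): e=[0,-8,88] → .  [on edge]
    (6,6)@(13, 13): e=[0,-24,104] → .  [on edge]
  covered (8 px):
    . . . . . . .
    . . . . . . .
    . X . . . . .
    . . X . . . .
    . . X X . . .
    . . . X X . .
    . . . . X . .
    . . . . X . .
    . . . . . . .
    . . . . . . .

Final: 25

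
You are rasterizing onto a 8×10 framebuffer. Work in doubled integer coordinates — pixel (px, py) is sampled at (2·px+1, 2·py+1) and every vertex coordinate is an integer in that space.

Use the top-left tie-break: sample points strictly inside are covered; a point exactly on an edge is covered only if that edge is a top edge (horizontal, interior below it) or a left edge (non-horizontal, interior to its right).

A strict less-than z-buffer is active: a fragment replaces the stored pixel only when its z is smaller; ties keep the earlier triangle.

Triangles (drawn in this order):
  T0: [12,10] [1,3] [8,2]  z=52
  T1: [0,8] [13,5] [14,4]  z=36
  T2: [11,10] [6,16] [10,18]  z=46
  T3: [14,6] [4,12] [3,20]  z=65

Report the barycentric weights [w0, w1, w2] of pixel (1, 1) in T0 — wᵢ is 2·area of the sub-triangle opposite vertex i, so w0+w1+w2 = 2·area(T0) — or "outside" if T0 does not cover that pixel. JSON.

T0:
  2·area = 60
  edge (12, 10)→(1, 3): d=(-11,-7) top-left  bias=+0
  edge (1, 3)→(8, 2): d=(7,-1) top-left  bias=+0
  edge (8, 2)→(12, 10): d=(4,8) right/bottom  bias=-1
    (7,0)@(15, 1): e=[120,0,-60] → ·  [on edge]
    (0,1)@(1, 3): e=[0,0,60] → #  [on edge]
    (1,1)@(3, 3): e=[14,2,44] → #
    (2,1)@(5, 3): e=[28,4,28] → #
    (3,1)@(7, 3): e=[42,6,12] → #
    (4,1)@(9, 3): e=[56,8,-4] → ·
    (0,2)@(1, 5): e=[-22,14,68] → ·
    (1,2)@(3, 5): e=[-8,16,52] → ·
    (2,2)@(5, 5): e=[6,18,36] → #
    (4,2)@(9, 5): e=[34,22,4] → #
    (5,2)@(11, 5): e=[48,24,-12] → ·
    (2,3)@(5, 7): e=[-16,32,44] → ·
  covered (9 px):
    · · · · · · · ·
    # # # # · · · ·
    · · # # # · · ·
    · · · · # · · ·
    · · · · · # · ·
    · · · · · · · ·
    · · · · · · · ·
    · · · · · · · ·
    · · · · · · · ·
    · · · · · · · ·
T1:
  2·area = 10  (B↔C swapped to make it positive)
  edge (0, 8)→(14, 4): d=(14,-4) top-left  bias=+0
  edge (14, 4)→(13, 5): d=(-1,1) right/bottom  bias=-1
  edge (13, 5)→(0, 8): d=(-13,3) right/bottom  bias=-1
    (7,1)@(15, 3): e=[-10,0,20] → ·  [on edge]
    (5,2)@(11, 5): e=[2,2,6] → #
    (6,2)@(13, 5): e=[10,0,0] → ·  [on edge]
    (5,3)@(11, 7): e=[30,0,-20] → ·  [on edge]
    (4,4)@(9, 9): e=[50,0,-40] → ·  [on edge]
    (3,5)@(7, 11): e=[70,0,-60] → ·  [on edge]
    (2,6)@(5, 13): e=[90,0,-80] → ·  [on edge]
    (1,7)@(3, 15): e=[110,0,-100] → ·  [on edge]
    (0,8)@(1, 17): e=[130,0,-120] → ·  [on edge]
  covered (1 px):
    · · · · · · · ·
    · · · · · · · ·
    · · · · · # · ·
    · · · · · · · ·
    · · · · · · · ·
    · · · · · · · ·
    · · · · · · · ·
    · · · · · · · ·
    · · · · · · · ·
    · · · · · · · ·
T2:
  2·area = 34  (B↔C swapped to make it positive)
  edge (11, 10)→(10, 18): d=(-1,8) right/bottom  bias=-1
  edge (10, 18)→(6, 16): d=(-4,-2) top-left  bias=+0
  edge (6, 16)→(11, 10): d=(5,-6) top-left  bias=+0
    (4,6)@(9, 13): e=[13,18,3] → #
    (5,6)@(11, 13): e=[-3,22,15] → ·
    (3,7)@(7, 15): e=[27,6,1] → #
    (5,7)@(11, 15): e=[-5,14,25] → ·
    (3,8)@(7, 17): e=[25,-2,11] → ·
    (4,8)@(9, 17): e=[9,2,23] → #
    (5,8)@(11, 17): e=[-7,6,35] → ·
    (4,9)@(9, 19): e=[7,-6,33] → ·
  covered (4 px):
    · · · · · · · ·
    · · · · · · · ·
    · · · · · · · ·
    · · · · · · · ·
    · · · · · · · ·
    · · · · · · · ·
    · · · · # · · ·
    · · · # # · · ·
    · · · · # · · ·
    · · · · · · · ·
T3:
  2·area = 74  (B↔C swapped to make it positive)
  edge (14, 6)→(3, 20): d=(-11,14) right/bottom  bias=-1
  edge (3, 20)→(4, 12): d=(1,-8) top-left  bias=+0
  edge (4, 12)→(14, 6): d=(10,-6) top-left  bias=+0
    (6,3)@(13, 7): e=[3,67,4] → #
    (7,3)@(15, 7): e=[-25,83,16] → ·
    (4,4)@(9, 9): e=[37,37,0] → #  [on edge]
    (5,4)@(11, 9): e=[9,53,12] → #
    (6,4)@(13, 9): e=[-19,69,24] → ·
    (3,5)@(7, 11): e=[43,23,8] → #
    (5,5)@(11, 11): e=[-13,55,32] → ·
    (2,6)@(5, 13): e=[49,9,16] → #
    (4,6)@(9, 13): e=[-7,41,40] → ·
    (2,7)@(5, 15): e=[27,11,36] → #
    (3,7)@(7, 15): e=[-1,27,48] → ·
    (2,8)@(5, 17): e=[5,13,56] → #
  covered (9 px):
    · · · · · · · ·
    · · · · · · · ·
    · · · · · · · ·
    · · · · · · # ·
    · · · · # # · ·
    · · · # # · · ·
    · · # # · · · ·
    · · # · · · · ·
    · · # · · · · ·
    · · · · · · · ·

Answer: [2,44,14]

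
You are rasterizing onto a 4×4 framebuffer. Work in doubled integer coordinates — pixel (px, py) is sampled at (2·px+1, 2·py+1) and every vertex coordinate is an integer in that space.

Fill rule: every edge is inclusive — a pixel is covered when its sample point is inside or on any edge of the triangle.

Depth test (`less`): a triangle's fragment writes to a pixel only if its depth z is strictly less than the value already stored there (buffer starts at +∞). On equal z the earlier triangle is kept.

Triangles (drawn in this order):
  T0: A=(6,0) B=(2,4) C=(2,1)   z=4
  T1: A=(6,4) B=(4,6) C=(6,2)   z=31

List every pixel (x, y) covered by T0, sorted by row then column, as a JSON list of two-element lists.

T0:
  2·area = 12
  edge (6, 0)→(2, 4): d=(-4,4) inclusive
  edge (2, 4)→(2, 1): d=(0,-3) inclusive
  edge (2, 1)→(6, 0): d=(4,-1) inclusive
    (1,0)@(3, 1): e=[8,3,1] → #
    (2,0)@(5, 1): e=[0,9,3] → #  [on edge]
    (3,0)@(7, 1): e=[-8,15,5] → ·
    (1,1)@(3, 3): e=[0,3,9] → #  [on edge]
    (2,1)@(5, 3): e=[-8,9,11] → ·
    (0,2)@(1, 5): e=[0,-3,15] → ·  [on edge]
    (1,2)@(3, 5): e=[-8,3,17] → ·
  covered (3 px):
    · # # ·
    · # · ·
    · · · ·
    · · · ·
T1:
  2·area = 4
  edge (6, 4)→(4, 6): d=(-2,2) inclusive
  edge (4, 6)→(6, 2): d=(2,-4) inclusive
  edge (6, 2)→(6, 4): d=(0,2) inclusive
    (3,1)@(7, 3): e=[0,6,-2] → ·  [on edge]
    (2,2)@(5, 5): e=[0,2,2] → #  [on edge]
    (3,2)@(7, 5): e=[-4,10,-2] → ·
    (1,3)@(3, 7): e=[0,-2,6] → ·  [on edge]
    (2,3)@(5, 7): e=[-4,6,2] → ·
  covered (1 px):
    · · · ·
    · · · ·
    · · # ·
    · · · ·

Answer: [[1,0],[2,0],[1,1]]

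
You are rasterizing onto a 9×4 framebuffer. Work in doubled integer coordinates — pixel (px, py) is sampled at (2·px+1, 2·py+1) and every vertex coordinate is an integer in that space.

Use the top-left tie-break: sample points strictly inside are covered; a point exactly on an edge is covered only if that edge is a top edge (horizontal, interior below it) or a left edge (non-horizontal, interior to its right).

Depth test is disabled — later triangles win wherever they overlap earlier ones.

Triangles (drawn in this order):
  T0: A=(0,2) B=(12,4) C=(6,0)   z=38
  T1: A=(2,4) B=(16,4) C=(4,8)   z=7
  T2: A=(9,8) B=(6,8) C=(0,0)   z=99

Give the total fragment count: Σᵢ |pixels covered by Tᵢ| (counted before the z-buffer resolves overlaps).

T0:
  2·area = 36  (B↔C swapped to make it positive)
  edge (0, 2)→(6, 0): d=(6,-2) top-left  bias=+0
  edge (6, 0)→(12, 4): d=(6,4) right/bottom  bias=-1
  edge (12, 4)→(0, 2): d=(-12,-2) top-left  bias=+0
    (1,0)@(3, 1): e=[0,18,18] → X  [on edge]
    (2,0)@(5, 1): e=[4,10,22] → X
    (3,0)@(7, 1): e=[8,2,26] → X
    (4,0)@(9, 1): e=[12,-6,30] → .
    (1,1)@(3, 3): e=[12,30,-6] → .
    (2,1)@(5, 3): e=[16,22,-2] → .
    (3,1)@(7, 3): e=[20,14,2] → X
    (4,1)@(9, 3): e=[24,6,6] → X
    (5,1)@(11, 3): e=[28,-2,10] → .
    (3,2)@(7, 5): e=[32,26,-22] → .
    (4,2)@(9, 5): e=[36,18,-18] → .
  covered (5 px):
    . X X X . . . . .
    . . . X X . . . .
    . . . . . . . . .
    . . . . . . . . .
T1:
  2·area = 56
  edge (2, 4)→(16, 4): d=(14,0) top-left  bias=+0
  edge (16, 4)→(4, 8): d=(-12,4) right/bottom  bias=-1
  edge (4, 8)→(2, 4): d=(-2,-4) top-left  bias=+0
    (1,2)@(3, 5): e=[14,40,2] → X
    (2,2)@(5, 5): e=[14,32,10] → X
    (3,2)@(7, 5): e=[14,24,18] → X
    (4,2)@(9, 5): e=[14,16,26] → X
    (5,2)@(11, 5): e=[14,8,34] → X
    (6,2)@(13, 5): e=[14,0,42] → .  [on edge]
    (1,3)@(3, 7): e=[42,16,-2] → .
    (2,3)@(5, 7): e=[42,8,6] → X
    (3,3)@(7, 7): e=[42,0,14] → .  [on edge]
    (4,3)@(9, 7): e=[42,-8,22] → .
    (5,3)@(11, 7): e=[42,-16,30] → .
  covered (6 px):
    . . . . . . . . .
    . . . . . . . . .
    . X X X X X . . .
    . . X . . . . . .
T2:
  2·area = 24
  edge (9, 8)→(6, 8): d=(-3,0) right/bottom  bias=-1
  edge (6, 8)→(0, 0): d=(-6,-8) top-left  bias=+0
  edge (0, 0)→(9, 8): d=(9,8) right/bottom  bias=-1
    (0,0)@(1, 1): e=[21,2,1] → X
    (1,0)@(3, 1): e=[21,18,-15] → .
    (0,1)@(1, 3): e=[15,-10,19] → .
    (1,1)@(3, 3): e=[15,6,3] → X
    (2,1)@(5, 3): e=[15,22,-13] → .
    (1,2)@(3, 5): e=[9,-6,21] → .
    (2,2)@(5, 5): e=[9,10,5] → X
    (3,2)@(7, 5): e=[9,26,-11] → .
    (2,3)@(5, 7): e=[3,-2,23] → .
    (3,3)@(7, 7): e=[3,14,7] → X
    (4,3)@(9, 7): e=[3,30,-9] → .
  covered (4 px):
    X . . . . . . . .
    . X . . . . . . .
    . . X . . . . . .
    . . . X . . . . .

Final: 15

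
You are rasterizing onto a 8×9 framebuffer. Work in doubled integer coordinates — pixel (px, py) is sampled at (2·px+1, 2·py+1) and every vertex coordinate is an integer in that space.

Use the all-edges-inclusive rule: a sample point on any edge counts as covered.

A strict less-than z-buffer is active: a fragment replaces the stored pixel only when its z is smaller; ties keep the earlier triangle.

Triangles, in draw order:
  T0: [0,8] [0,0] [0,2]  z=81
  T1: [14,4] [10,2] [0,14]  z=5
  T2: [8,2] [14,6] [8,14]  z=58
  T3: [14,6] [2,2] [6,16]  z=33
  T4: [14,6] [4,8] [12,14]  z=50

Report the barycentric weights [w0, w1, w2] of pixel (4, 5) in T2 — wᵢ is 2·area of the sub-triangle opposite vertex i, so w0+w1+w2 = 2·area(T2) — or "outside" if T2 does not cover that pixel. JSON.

T0:
  degenerate (2·area = 0) — covers nothing
T1:
  2·area = 68  (B↔C swapped to make it positive)
  edge (14, 4)→(0, 14): d=(-14,10) inclusive
  edge (0, 14)→(10, 2): d=(10,-12) inclusive
  edge (10, 2)→(14, 4): d=(4,2) inclusive
    (5,1)@(11, 3): e=[44,22,2] → █
    (6,1)@(13, 3): e=[24,46,-2] → ·
    (4,2)@(9, 5): e=[36,18,14] → █
    (6,2)@(13, 5): e=[-4,66,6] → ·
    (3,3)@(7, 7): e=[28,14,26] → █
    (5,3)@(11, 7): e=[-12,62,18] → ·
    (2,4)@(5, 9): e=[20,10,38] → █
    (3,4)@(7, 9): e=[0,34,34] → █  [on edge]
    (4,4)@(9, 9): e=[-20,58,30] → ·
    (1,5)@(3, 11): e=[12,6,50] → █
    (2,5)@(5, 11): e=[-8,30,46] → ·
    (3,5)@(7, 11): e=[-28,54,42] → ·
  covered (9 px):
    · · · · · · · ·
    · · · · · █ · ·
    · · · · █ █ · ·
    · · · █ █ · · ·
    · · █ █ · · · ·
    · █ · · · · · ·
    █ · · · · · · ·
    · · · · · · · ·
    · · · · · · · ·
T2:
  2·area = 72
  edge (8, 2)→(14, 6): d=(6,4) inclusive
  edge (14, 6)→(8, 14): d=(-6,8) inclusive
  edge (8, 14)→(8, 2): d=(0,-12) inclusive
    (4,1)@(9, 3): e=[2,58,12] → █
    (5,1)@(11, 3): e=[-6,42,36] → ·
    (4,2)@(9, 5): e=[14,46,12] → █
    (5,2)@(11, 5): e=[6,30,36] → █
    (6,2)@(13, 5): e=[-2,14,60] → ·
    (4,3)@(9, 7): e=[26,34,12] → █
    (6,3)@(13, 7): e=[10,2,60] → █
    (7,3)@(15, 7): e=[2,-14,84] → ·
    (4,4)@(9, 9): e=[38,22,12] → █
    (6,4)@(13, 9): e=[22,-10,60] → ·
    (4,5)@(9, 11): e=[50,10,12] → █
    (5,5)@(11, 11): e=[42,-6,36] → ·
  covered (9 px):
    · · · · · · · ·
    · · · · █ · · ·
    · · · · █ █ · ·
    · · · · █ █ █ ·
    · · · · █ █ · ·
    · · · · █ · · ·
    · · · · · · · ·
    · · · · · · · ·
    · · · · · · · ·
T3:
  2·area = 152  (B↔C swapped to make it positive)
  edge (14, 6)→(6, 16): d=(-8,10) inclusive
  edge (6, 16)→(2, 2): d=(-4,-14) inclusive
  edge (2, 2)→(14, 6): d=(12,4) inclusive
    (1,1)@(3, 3): e=[134,10,8] → █
    (2,1)@(5, 3): e=[114,38,0] → █  [on edge]
    (3,1)@(7, 3): e=[94,66,-8] → ·
    (1,2)@(3, 5): e=[118,2,32] → █
    (3,2)@(7, 5): e=[78,58,16] → █
    (4,2)@(9, 5): e=[58,86,8] → █
    (5,2)@(11, 5): e=[38,114,0] → █  [on edge]
    (6,2)@(13, 5): e=[18,142,-8] → ·
    (1,3)@(3, 7): e=[102,-6,56] → ·
    (2,3)@(5, 7): e=[82,22,48] → █
    (6,3)@(13, 7): e=[2,134,16] → █
    (7,3)@(15, 7): e=[-18,162,8] → ·
  covered (20 px):
    · · · · · · · ·
    · █ █ · · · · ·
    · █ █ █ █ █ · ·
    · · █ █ █ █ █ ·
    · · █ █ █ █ · ·
    · · █ █ █ · · ·
    · · · █ · · · ·
    · · · · · · · ·
    · · · · · · · ·
T4:
  2·area = 76  (B↔C swapped to make it positive)
  edge (14, 6)→(12, 14): d=(-2,8) inclusive
  edge (12, 14)→(4, 8): d=(-8,-6) inclusive
  edge (4, 8)→(14, 6): d=(10,-2) inclusive
    (4,3)@(9, 7): e=[38,38,0] → █  [on edge]
    (5,3)@(11, 7): e=[22,50,4] → █
    (6,3)@(13, 7): e=[6,62,8] → █
    (7,3)@(15, 7): e=[-10,74,12] → ·
    (3,4)@(7, 9): e=[50,10,16] → █
    (7,4)@(15, 9): e=[-14,58,32] → ·
    (3,5)@(7, 11): e=[46,-6,36] → ·
    (4,5)@(9, 11): e=[30,6,40] → █
    (6,5)@(13, 11): e=[-2,30,48] → ·
    (4,6)@(9, 13): e=[26,-10,60] → ·
    (5,6)@(11, 13): e=[10,2,64] → █
    (6,6)@(13, 13): e=[-6,14,68] → ·
  covered (10 px):
    · · · · · · · ·
    · · · · · · · ·
    · · · · · · · ·
    · · · · █ █ █ ·
    · · · █ █ █ █ ·
    · · · · █ █ · ·
    · · · · · █ · ·
    · · · · · · · ·
    · · · · · · · ·

Final: [10,12,50]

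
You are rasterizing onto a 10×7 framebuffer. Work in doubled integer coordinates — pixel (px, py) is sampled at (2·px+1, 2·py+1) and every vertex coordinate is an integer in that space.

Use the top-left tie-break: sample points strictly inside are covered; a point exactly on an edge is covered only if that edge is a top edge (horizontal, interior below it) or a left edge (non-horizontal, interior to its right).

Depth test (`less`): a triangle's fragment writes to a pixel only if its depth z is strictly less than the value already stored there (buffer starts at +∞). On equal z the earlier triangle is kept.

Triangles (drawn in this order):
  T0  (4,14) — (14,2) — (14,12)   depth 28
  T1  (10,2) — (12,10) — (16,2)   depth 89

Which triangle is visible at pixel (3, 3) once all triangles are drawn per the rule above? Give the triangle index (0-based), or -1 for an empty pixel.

T0:
  2·area = 100
  edge (4, 14)→(14, 2): d=(10,-12) top-left  bias=+0
  edge (14, 2)→(14, 12): d=(0,10) right/bottom  bias=-1
  edge (14, 12)→(4, 14): d=(-10,2) right/bottom  bias=-1
    (6,2)@(13, 5): e=[18,10,72] → #
    (7,2)@(15, 5): e=[42,-10,68] → ·
    (5,3)@(11, 7): e=[14,30,56] → #
    (7,3)@(15, 7): e=[62,-10,48] → ·
    (4,4)@(9, 9): e=[10,50,40] → #
    (7,4)@(15, 9): e=[82,-10,28] → ·
    (3,5)@(7, 11): e=[6,70,24] → #
    (7,5)@(15, 11): e=[102,-10,8] → ·
    (9,5)@(19, 11): e=[150,-50,0] → ·  [on edge]
    (2,6)@(5, 13): e=[2,90,8] → #
    (4,6)@(9, 13): e=[50,50,0] → ·  [on edge]
    (5,6)@(11, 13): e=[74,30,-4] → ·
  covered (12 px):
    · · · · · · · · · ·
    · · · · · · · · · ·
    · · · · · · # · · ·
    · · · · · # # · · ·
    · · · · # # # · · ·
    · · · # # # # · · ·
    · · # # · · · · · ·
T1:
  2·area = 48  (B↔C swapped to make it positive)
  edge (10, 2)→(16, 2): d=(6,0) top-left  bias=+0
  edge (16, 2)→(12, 10): d=(-4,8) right/bottom  bias=-1
  edge (12, 10)→(10, 2): d=(-2,-8) top-left  bias=+0
    (5,1)@(11, 3): e=[6,36,6] → #
    (6,1)@(13, 3): e=[6,20,22] → #
    (7,1)@(15, 3): e=[6,4,38] → #
    (8,1)@(17, 3): e=[6,-12,54] → ·
    (5,2)@(11, 5): e=[18,28,2] → #
    (7,2)@(15, 5): e=[18,-4,34] → ·
    (5,3)@(11, 7): e=[30,20,-2] → ·
    (6,3)@(13, 7): e=[30,4,14] → #
    (7,3)@(15, 7): e=[30,-12,30] → ·
    (6,4)@(13, 9): e=[42,-4,10] → ·
  covered (6 px):
    · · · · · · · · · ·
    · · · · · # # # · ·
    · · · · · # # · · ·
    · · · · · · # · · ·
    · · · · · · · · · ·
    · · · · · · · · · ·
    · · · · · · · · · ·

Z-buffer (winner per pixel, '.' = empty):
  . . . . . . . . . .
  . . . . . 1 1 1 . .
  . . . . . 1 0 . . .
  . . . . . 0 0 . . .
  . . . . 0 0 0 . . .
  . . . 0 0 0 0 . . .
  . . 0 0 . . . . . .

Answer: -1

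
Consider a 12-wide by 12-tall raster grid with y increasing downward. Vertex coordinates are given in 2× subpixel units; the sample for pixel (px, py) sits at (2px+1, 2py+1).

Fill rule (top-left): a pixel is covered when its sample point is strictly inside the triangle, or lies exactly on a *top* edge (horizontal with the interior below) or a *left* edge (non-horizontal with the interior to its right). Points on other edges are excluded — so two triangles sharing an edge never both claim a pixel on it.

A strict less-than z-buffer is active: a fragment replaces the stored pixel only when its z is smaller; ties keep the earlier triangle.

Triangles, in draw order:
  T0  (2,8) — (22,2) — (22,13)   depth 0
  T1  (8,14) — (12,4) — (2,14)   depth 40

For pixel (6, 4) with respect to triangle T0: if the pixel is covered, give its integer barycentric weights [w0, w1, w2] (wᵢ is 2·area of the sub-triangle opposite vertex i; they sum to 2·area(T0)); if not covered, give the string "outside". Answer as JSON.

T0:
  2·area = 220
  edge (2, 8)→(22, 2): d=(20,-6) top-left  bias=+0
  edge (22, 2)→(22, 13): d=(0,11) right/bottom  bias=-1
  edge (22, 13)→(2, 8): d=(-20,-5) top-left  bias=+0
    (9,1)@(19, 3): e=[2,33,185] → █
    (10,1)@(21, 3): e=[14,11,195] → █
    (11,1)@(23, 3): e=[26,-11,205] → ·
    (6,2)@(13, 5): e=[6,99,115] → █
    (7,2)@(15, 5): e=[18,77,125] → █
    (8,2)@(17, 5): e=[30,55,135] → █
    (11,2)@(23, 5): e=[66,-11,165] → ·
    (3,3)@(7, 7): e=[10,165,45] → █
    (4,3)@(9, 7): e=[22,143,55] → █
    (5,3)@(11, 7): e=[34,121,65] → █
    (11,3)@(23, 7): e=[106,-11,125] → ·
    (3,4)@(7, 9): e=[50,165,5] → █
  covered (27 px):
    · · · · · · · · · · · ·
    · · · · · · · · · █ █ ·
    · · · · · · █ █ █ █ █ ·
    · · · █ █ █ █ █ █ █ █ ·
    · · · █ █ █ █ █ █ █ █ ·
    · · · · · · · █ █ █ █ ·
    · · · · · · · · · · · ·
    · · · · · · · · · · · ·
    · · · · · · · · · · · ·
    · · · · · · · · · · · ·
    · · · · · · · · · · · ·
    · · · · · · · · · · · ·
T1:
  2·area = 60  (B↔C swapped to make it positive)
  edge (8, 14)→(2, 14): d=(-6,0) right/bottom  bias=-1
  edge (2, 14)→(12, 4): d=(10,-10) top-left  bias=+0
  edge (12, 4)→(8, 14): d=(-4,10) right/bottom  bias=-1
    (7,0)@(15, 1): e=[78,0,-18] → ·  [on edge]
    (6,1)@(13, 3): e=[66,0,-6] → ·  [on edge]
    (5,2)@(11, 5): e=[54,0,6] → █  [on edge]
    (6,2)@(13, 5): e=[54,20,-14] → ·
    (4,3)@(9, 7): e=[42,0,18] → █  [on edge]
    (5,3)@(11, 7): e=[42,20,-2] → ·
    (3,4)@(7, 9): e=[30,0,30] → █  [on edge]
    (5,4)@(11, 9): e=[30,40,-10] → ·
    (2,5)@(5, 11): e=[18,0,42] → █  [on edge]
    (5,5)@(11, 11): e=[18,60,-18] → ·
    (1,6)@(3, 13): e=[6,0,54] → █  [on edge]
    (4,6)@(9, 13): e=[6,60,-6] → ·
    (0,7)@(1, 15): e=[-6,0,66] → ·  [on edge]
  covered (10 px):
    · · · · · · · · · · · ·
    · · · · · · · · · · · ·
    · · · · · █ · · · · · ·
    · · · · █ · · · · · · ·
    · · · █ █ · · · · · · ·
    · · █ █ █ · · · · · · ·
    · █ █ █ · · · · · · · ·
    · · · · · · · · · · · ·
    · · · · · · · · · · · ·
    · · · · · · · · · · · ·
    · · · · · · · · · · · ·
    · · · · · · · · · · · ·

Answer: [99,35,86]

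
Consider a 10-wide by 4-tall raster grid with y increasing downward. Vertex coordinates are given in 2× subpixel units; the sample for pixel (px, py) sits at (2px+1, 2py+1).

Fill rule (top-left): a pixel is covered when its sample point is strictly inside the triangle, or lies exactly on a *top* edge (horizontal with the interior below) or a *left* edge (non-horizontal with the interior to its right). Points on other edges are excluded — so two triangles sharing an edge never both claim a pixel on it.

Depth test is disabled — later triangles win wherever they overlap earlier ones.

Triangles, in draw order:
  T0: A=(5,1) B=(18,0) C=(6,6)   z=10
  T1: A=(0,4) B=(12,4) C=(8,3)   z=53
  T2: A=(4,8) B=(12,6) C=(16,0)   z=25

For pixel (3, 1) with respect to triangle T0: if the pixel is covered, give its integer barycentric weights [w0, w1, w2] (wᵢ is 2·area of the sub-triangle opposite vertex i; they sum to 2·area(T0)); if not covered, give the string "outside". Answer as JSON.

T0:
  2·area = 66
  edge (5, 1)→(18, 0): d=(13,-1) top-left  bias=+0
  edge (18, 0)→(6, 6): d=(-12,6) right/bottom  bias=-1
  edge (6, 6)→(5, 1): d=(-1,-5) top-left  bias=+0
    (2,0)@(5, 1): e=[0,66,0] → X  [on edge]
    (3,0)@(7, 1): e=[2,54,10] → X
    (4,0)@(9, 1): e=[4,42,20] → X
    (5,0)@(11, 1): e=[6,30,30] → X
    (6,0)@(13, 1): e=[8,18,40] → X
    (7,0)@(15, 1): e=[10,6,50] → X
    (8,0)@(17, 1): e=[12,-6,60] → .
    (2,1)@(5, 3): e=[26,42,-2] → .
    (3,1)@(7, 3): e=[28,30,8] → X
    (6,1)@(13, 3): e=[34,-6,38] → .
    (7,1)@(15, 3): e=[36,-18,48] → .
    (3,2)@(7, 5): e=[54,6,6] → X
  covered (10 px):
    . . X X X X X X . .
    . . . X X X . . . .
    . . . X . . . . . .
    . . . . . . . . . .
T1:
  2·area = 12  (B↔C swapped to make it positive)
  edge (0, 4)→(8, 3): d=(8,-1) top-left  bias=+0
  edge (8, 3)→(12, 4): d=(4,1) right/bottom  bias=-1
  edge (12, 4)→(0, 4): d=(-12,0) right/bottom  bias=-1
  covered (0 px):
    . . . . . . . . . .
    . . . . . . . . . .
    . . . . . . . . . .
    . . . . . . . . . .
T2:
  2·area = 40  (B↔C swapped to make it positive)
  edge (4, 8)→(16, 0): d=(12,-8) top-left  bias=+0
  edge (16, 0)→(12, 6): d=(-4,6) right/bottom  bias=-1
  edge (12, 6)→(4, 8): d=(-8,2) right/bottom  bias=-1
    (7,0)@(15, 1): e=[4,2,34] → X
    (8,0)@(17, 1): e=[20,-10,30] → .
    (6,1)@(13, 3): e=[12,6,22] → X
    (7,1)@(15, 3): e=[28,-6,18] → .
    (4,2)@(9, 5): e=[4,22,14] → X
    (5,2)@(11, 5): e=[20,10,10] → X
    (6,2)@(13, 5): e=[36,-2,6] → .
    (3,3)@(7, 7): e=[12,26,2] → X
    (4,3)@(9, 7): e=[28,14,-2] → .
    (5,3)@(11, 7): e=[44,2,-6] → .
  covered (5 px):
    . . . . . . . X . .
    . . . . . . X . . .
    . . . . X X . . . .
    . . . X . . . . . .

Answer: [30,8,28]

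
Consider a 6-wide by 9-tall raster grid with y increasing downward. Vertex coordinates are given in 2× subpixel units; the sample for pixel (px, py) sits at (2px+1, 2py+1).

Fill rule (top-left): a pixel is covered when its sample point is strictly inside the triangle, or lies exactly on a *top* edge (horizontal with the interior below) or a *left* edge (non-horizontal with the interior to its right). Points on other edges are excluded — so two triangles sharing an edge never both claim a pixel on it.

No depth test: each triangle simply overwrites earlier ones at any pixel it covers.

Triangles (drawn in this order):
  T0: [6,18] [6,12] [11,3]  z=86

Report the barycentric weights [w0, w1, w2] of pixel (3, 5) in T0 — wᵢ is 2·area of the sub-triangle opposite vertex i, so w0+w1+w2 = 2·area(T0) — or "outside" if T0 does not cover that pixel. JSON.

T0:
  2·area = 30
  edge (6, 18)→(6, 12): d=(0,-6) top-left  bias=+0
  edge (6, 12)→(11, 3): d=(5,-9) top-left  bias=+0
  edge (11, 3)→(6, 18): d=(-5,15) right/bottom  bias=-1
    (5,1)@(11, 3): e=[30,0,0] → ·  [on edge]
    (4,3)@(9, 7): e=[18,2,10] → █
    (5,3)@(11, 7): e=[30,20,-20] → ·
    (4,4)@(9, 9): e=[18,12,0] → ·  [on edge]
    (3,5)@(7, 11): e=[6,4,20] → █
    (4,5)@(9, 11): e=[18,22,-10] → ·
    (3,6)@(7, 13): e=[6,14,10] → █
    (4,6)@(9, 13): e=[18,32,-20] → ·
    (3,7)@(7, 15): e=[6,24,0] → ·  [on edge]
  covered (3 px):
    · · · · · ·
    · · · · · ·
    · · · · · ·
    · · · · █ ·
    · · · · · ·
    · · · █ · ·
    · · · █ · ·
    · · · · · ·
    · · · · · ·

Final: [4,20,6]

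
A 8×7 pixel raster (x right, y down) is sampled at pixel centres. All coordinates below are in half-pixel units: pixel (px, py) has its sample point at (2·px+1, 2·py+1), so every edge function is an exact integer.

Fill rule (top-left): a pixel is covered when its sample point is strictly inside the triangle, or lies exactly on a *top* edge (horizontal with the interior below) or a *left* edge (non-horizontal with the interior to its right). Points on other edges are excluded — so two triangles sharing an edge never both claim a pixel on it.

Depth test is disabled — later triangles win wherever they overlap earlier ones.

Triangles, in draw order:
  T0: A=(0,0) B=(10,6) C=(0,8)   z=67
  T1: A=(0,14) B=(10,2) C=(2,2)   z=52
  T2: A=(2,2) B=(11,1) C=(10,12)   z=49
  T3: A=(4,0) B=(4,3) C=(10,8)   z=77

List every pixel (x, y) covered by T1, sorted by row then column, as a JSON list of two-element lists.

T0:
  2·area = 80
  edge (0, 0)→(10, 6): d=(10,6) right/bottom  bias=-1
  edge (10, 6)→(0, 8): d=(-10,2) right/bottom  bias=-1
  edge (0, 8)→(0, 0): d=(0,-8) top-left  bias=+0
    (0,0)@(1, 1): e=[4,68,8] → #
    (1,0)@(3, 1): e=[-8,64,24] → ·
    (0,1)@(1, 3): e=[24,48,8] → #
    (1,1)@(3, 3): e=[12,44,24] → #
    (2,1)@(5, 3): e=[0,40,40] → ·  [on edge]
    (0,2)@(1, 5): e=[44,28,8] → #
    (2,2)@(5, 5): e=[20,20,40] → #
    (3,2)@(7, 5): e=[8,16,56] → #
    (4,2)@(9, 5): e=[-4,12,72] → ·
    (7,2)@(15, 5): e=[-40,0,120] → ·  [on edge]
    (0,3)@(1, 7): e=[64,8,8] → #
    (2,3)@(5, 7): e=[40,0,40] → ·  [on edge]
    (7,4)@(15, 9): e=[0,-40,120] → ·  [on edge]
  covered (9 px):
    # · · · · · · ·
    # # · · · · · ·
    # # # # · · · ·
    # # · · · · · ·
    · · · · · · · ·
    · · · · · · · ·
    · · · · · · · ·
T1:
  2·area = 96  (B↔C swapped to make it positive)
  edge (0, 14)→(2, 2): d=(2,-12) top-left  bias=+0
  edge (2, 2)→(10, 2): d=(8,0) top-left  bias=+0
  edge (10, 2)→(0, 14): d=(-10,12) right/bottom  bias=-1
    (1,1)@(3, 3): e=[14,8,74] → #
    (2,1)@(5, 3): e=[38,8,50] → #
    (3,1)@(7, 3): e=[62,8,26] → #
    (4,1)@(9, 3): e=[86,8,2] → #
    (5,1)@(11, 3): e=[110,8,-22] → ·
    (1,2)@(3, 5): e=[18,24,54] → #
    (4,2)@(9, 5): e=[90,24,-18] → ·
    (1,3)@(3, 7): e=[22,40,34] → #
    (3,3)@(7, 7): e=[70,40,-14] → ·
    (0,4)@(1, 9): e=[2,56,38] → #
    (2,4)@(5, 9): e=[50,56,-10] → ·
    (0,5)@(1, 11): e=[6,72,18] → #
  covered (12 px):
    · · · · · · · ·
    · # # # # · · ·
    · # # # · · · ·
    · # # · · · · ·
    # # · · · · · ·
    # · · · · · · ·
    · · · · · · · ·
T2:
  2·area = 98
  edge (2, 2)→(11, 1): d=(9,-1) top-left  bias=+0
  edge (11, 1)→(10, 12): d=(-1,11) right/bottom  bias=-1
  edge (10, 12)→(2, 2): d=(-8,-10) top-left  bias=+0
    (5,0)@(11, 1): e=[0,0,98] → ·  [on edge]
    (1,1)@(3, 3): e=[10,86,2] → #
    (2,1)@(5, 3): e=[12,64,22] → #
    (3,1)@(7, 3): e=[14,42,42] → #
    (4,1)@(9, 3): e=[16,20,62] → #
    (5,1)@(11, 3): e=[18,-2,82] → ·
    (1,2)@(3, 5): e=[28,84,-14] → ·
    (2,2)@(5, 5): e=[30,62,6] → #
    (5,2)@(11, 5): e=[36,-4,66] → ·
    (2,3)@(5, 7): e=[48,60,-10] → ·
    (3,3)@(7, 7): e=[50,38,10] → #
    (5,3)@(11, 7): e=[54,-6,50] → ·
  covered (10 px):
    · · · · · · · ·
    · # # # # · · ·
    · · # # # · · ·
    · · · # # · · ·
    · · · · # · · ·
    · · · · · · · ·
    · · · · · · · ·
T3:
  2·area = 18  (B↔C swapped to make it positive)
  edge (4, 0)→(10, 8): d=(6,8) right/bottom  bias=-1
  edge (10, 8)→(4, 3): d=(-6,-5) top-left  bias=+0
  edge (4, 3)→(4, 0): d=(0,-3) top-left  bias=+0
    (2,1)@(5, 3): e=[10,5,3] → #
    (3,1)@(7, 3): e=[-6,15,9] → ·
    (2,2)@(5, 5): e=[22,-7,3] → ·
    (3,2)@(7, 5): e=[6,3,9] → #
    (4,2)@(9, 5): e=[-10,13,15] → ·
    (3,3)@(7, 7): e=[18,-9,9] → ·
    (4,3)@(9, 7): e=[2,1,15] → #
    (5,3)@(11, 7): e=[-14,11,21] → ·
    (4,4)@(9, 9): e=[14,-11,15] → ·
  covered (3 px):
    · · · · · · · ·
    · · # · · · · ·
    · · · # · · · ·
    · · · · # · · ·
    · · · · · · · ·
    · · · · · · · ·
    · · · · · · · ·

Answer: [[1,1],[2,1],[3,1],[4,1],[1,2],[2,2],[3,2],[1,3],[2,3],[0,4],[1,4],[0,5]]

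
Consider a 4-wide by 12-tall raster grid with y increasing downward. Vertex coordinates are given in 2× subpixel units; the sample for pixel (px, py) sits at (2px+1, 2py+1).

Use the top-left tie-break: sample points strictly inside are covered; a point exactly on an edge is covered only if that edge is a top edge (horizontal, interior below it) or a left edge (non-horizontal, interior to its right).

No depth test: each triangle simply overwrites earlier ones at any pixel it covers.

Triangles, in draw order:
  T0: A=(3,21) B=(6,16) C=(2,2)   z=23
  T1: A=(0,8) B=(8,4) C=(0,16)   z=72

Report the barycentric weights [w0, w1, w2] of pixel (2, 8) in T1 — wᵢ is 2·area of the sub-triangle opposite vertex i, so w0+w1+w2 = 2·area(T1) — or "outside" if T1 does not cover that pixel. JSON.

T0:
  2·area = 62  (B↔C swapped to make it positive)
  edge (3, 21)→(2, 2): d=(-1,-19) top-left  bias=+0
  edge (2, 2)→(6, 16): d=(4,14) right/bottom  bias=-1
  edge (6, 16)→(3, 21): d=(-3,5) right/bottom  bias=-1
    (1,3)@(3, 7): e=[14,6,42] → #
    (2,3)@(5, 7): e=[52,-22,32] → ·
    (1,4)@(3, 9): e=[12,14,36] → #
    (2,4)@(5, 9): e=[50,-14,26] → ·
    (1,5)@(3, 11): e=[10,22,30] → #
    (2,5)@(5, 11): e=[48,-6,20] → ·
    (1,6)@(3, 13): e=[8,30,24] → #
    (2,6)@(5, 13): e=[46,2,14] → #
    (3,6)@(7, 13): e=[84,-26,4] → ·
    (1,7)@(3, 15): e=[6,38,18] → #
    (3,7)@(7, 15): e=[82,-18,-2] → ·
    (1,8)@(3, 17): e=[4,46,12] → #
    (1,10)@(3, 21): e=[0,62,0] → ·  [on edge]
  covered (10 px):
    · · · ·
    · · · ·
    · · · ·
    · # · ·
    · # · ·
    · # · ·
    · # # ·
    · # # ·
    · # # ·
    · # · ·
    · · · ·
    · · · ·
T1:
  2·area = 64
  edge (0, 8)→(8, 4): d=(8,-4) top-left  bias=+0
  edge (8, 4)→(0, 16): d=(-8,12) right/bottom  bias=-1
  edge (0, 16)→(0, 8): d=(0,-8) top-left  bias=+0
    (3,2)@(7, 5): e=[4,4,56] → #
    (1,3)@(3, 7): e=[4,36,24] → #
    (2,3)@(5, 7): e=[12,12,40] → #
    (3,3)@(7, 7): e=[20,-12,56] → ·
    (0,4)@(1, 9): e=[12,44,8] → #
    (2,4)@(5, 9): e=[28,-4,40] → ·
    (0,5)@(1, 11): e=[28,28,8] → #
    (2,5)@(5, 11): e=[44,-20,40] → ·
    (0,6)@(1, 13): e=[44,12,8] → #
    (1,6)@(3, 13): e=[52,-12,24] → ·
    (0,7)@(1, 15): e=[60,-4,8] → ·
  covered (8 px):
    · · · ·
    · · · ·
    · · · #
    · # # ·
    # # · ·
    # # · ·
    # · · ·
    · · · ·
    · · · ·
    · · · ·
    · · · ·
    · · · ·

Final: "outside"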